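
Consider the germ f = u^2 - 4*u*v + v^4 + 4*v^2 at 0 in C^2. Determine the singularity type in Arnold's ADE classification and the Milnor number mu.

Type A_{3}, Milnor number mu = 3.

The Hessian of f at 0 has rank 1. Corank 1: A-series; mu = 3 gives A_3.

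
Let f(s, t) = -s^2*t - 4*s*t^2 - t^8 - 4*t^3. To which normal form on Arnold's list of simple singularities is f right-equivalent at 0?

D_{9}

The Hessian of f at 0 is [[0, 0], [0, 0]] with rank 0, so corank 2. A Groebner basis of the Jacobian ideal J(f) in C{s,t} is {s^2/8 + t^7 - t^2/2, s^3 + 8*t^3, s*t + 2*t^2}; counting standard monomials gives mu = 9. Corank 2; j^3 = -t*(s + 2*t)^2 has shape L^2 M (L != M), so D-series; mu = 9 gives D_9.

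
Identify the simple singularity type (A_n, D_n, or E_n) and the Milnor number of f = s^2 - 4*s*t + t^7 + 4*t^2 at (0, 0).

Type A6, Milnor number mu = 6.

The Hessian of f at 0 has rank 1. Corank 1: A-series; mu = 6 gives A_6.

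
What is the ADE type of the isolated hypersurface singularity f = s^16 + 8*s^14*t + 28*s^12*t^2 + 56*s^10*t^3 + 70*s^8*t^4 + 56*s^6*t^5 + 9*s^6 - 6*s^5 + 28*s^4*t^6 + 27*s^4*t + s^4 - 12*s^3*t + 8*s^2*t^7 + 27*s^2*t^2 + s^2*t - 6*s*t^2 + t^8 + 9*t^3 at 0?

The Hessian of f at 0 is [[0, 0], [0, 0]] with rank 0, so corank 2. A Groebner basis of the Jacobian ideal J(f) in C{s,t} is {s^4 - s^3/3 + s*t/3 - t^2, 531433*s^3/648 - 2187*s^2/8 + s*t^3 - 2*s*t^2/3 + 531473*s*t/648 + t^3 - 4*t^2/27, 177145*s^3/162 - 729*s^2/2 - 14*s*t^2/27 + 531463*s*t/486 + t^4 + 2*t^3/3 - 11*t^2/81, s^2*t - s*t/3 + t^2}; counting standard monomials gives mu = 9. Corank 2; j^3 = t*(s - 3*t)^2 has shape L^2 M (L != M), so D-series; mu = 9 gives D_9.

D9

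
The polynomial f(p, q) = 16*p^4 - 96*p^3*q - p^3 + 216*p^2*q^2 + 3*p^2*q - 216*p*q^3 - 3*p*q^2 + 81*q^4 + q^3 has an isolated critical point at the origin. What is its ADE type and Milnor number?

Type E_6, Milnor number mu = 6.

The Hessian of f at 0 is [[0, 0], [0, 0]] with rank 0, so corank 2. A Groebner basis of the Jacobian ideal J(f) in C{p,q} is {q^4, p*q^2 - 7*q^3/6, p^2 - 2*p*q + q^2}; counting standard monomials gives mu = 6. Corank 2; j^3 = -(p - q)^3 is a perfect cube, so E-series; the 4-jet and mu = 6 give E_6.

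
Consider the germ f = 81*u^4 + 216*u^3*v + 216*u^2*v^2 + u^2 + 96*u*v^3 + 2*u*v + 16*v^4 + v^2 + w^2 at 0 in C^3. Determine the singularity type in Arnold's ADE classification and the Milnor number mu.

The Hessian of f at 0 has rank 2. Corank 1: A-series; mu = 3 gives A_3.

Type A3, Milnor number mu = 3.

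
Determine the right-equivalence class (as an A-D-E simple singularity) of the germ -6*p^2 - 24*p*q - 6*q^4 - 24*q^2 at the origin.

A_3

The Hessian of f at 0 is [[-12, -24], [-24, -48]] with rank 1, so corank 1. A Groebner basis of the Jacobian ideal J(f) in C{p,q} is {q^3, p + 2*q}; counting standard monomials gives mu = 3. Corank 1: A-series; mu = 3 gives A_3.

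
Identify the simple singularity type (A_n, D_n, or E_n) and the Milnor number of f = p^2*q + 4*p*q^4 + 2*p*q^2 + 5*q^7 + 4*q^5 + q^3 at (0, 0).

The Hessian of f at 0 has rank 0. Corank 2; j^3 = q*(p + q)^2 has shape L^2 M (L != M), so D-series; mu = 8 gives D_8.

Type D8, Milnor number mu = 8.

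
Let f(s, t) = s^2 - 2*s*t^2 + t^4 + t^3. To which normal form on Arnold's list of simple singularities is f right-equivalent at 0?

The Hessian of f at 0 has rank 1. Corank 1: A-series; mu = 2 gives A_2.

A_2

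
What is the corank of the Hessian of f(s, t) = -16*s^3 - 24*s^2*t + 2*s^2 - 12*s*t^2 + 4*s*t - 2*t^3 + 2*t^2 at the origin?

1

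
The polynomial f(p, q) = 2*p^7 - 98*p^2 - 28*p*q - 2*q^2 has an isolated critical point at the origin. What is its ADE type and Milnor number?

The Hessian of f at 0 is [[-196, -28], [-28, -4]] with rank 1, so corank 1. A Groebner basis of the Jacobian ideal J(f) in C{p,q} is {q^6, p + q/7}; counting standard monomials gives mu = 6. Corank 1: A-series; mu = 6 gives A_6.

Type A_6, Milnor number mu = 6.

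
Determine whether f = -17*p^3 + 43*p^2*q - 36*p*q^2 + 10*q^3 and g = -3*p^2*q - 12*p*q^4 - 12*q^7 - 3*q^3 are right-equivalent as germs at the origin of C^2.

The Hessian of f at 0 has rank 0. Corank 2; j^3 = -(p - q)*(17*p^2 - 26*p*q + 10*q^2) splits into three distinct lines over C (the quadratic factor has nonzero discriminant), so D_4. The Hessian of g at 0 has rank 0. Corank 2; j^3 = -3*q*(p^2 + q^2) splits into three distinct lines over C (the quadratic factor has nonzero discriminant), so D_4. Both have type D_4, hence right-equivalent.

Yes.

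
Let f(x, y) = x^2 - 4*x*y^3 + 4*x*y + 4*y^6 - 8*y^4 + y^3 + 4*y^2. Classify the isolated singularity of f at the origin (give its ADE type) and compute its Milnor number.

Type A_2, Milnor number mu = 2.

The Hessian of f at 0 is [[2, 4], [4, 8]] with rank 1, so corank 1. A Groebner basis of the Jacobian ideal J(f) in C{x,y} is {y^2, x + 2*y}; counting standard monomials gives mu = 2. Corank 1: A-series; mu = 2 gives A_2.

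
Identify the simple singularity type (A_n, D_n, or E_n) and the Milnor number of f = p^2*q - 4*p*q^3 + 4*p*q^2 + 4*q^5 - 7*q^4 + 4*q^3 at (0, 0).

Type D5, Milnor number mu = 5.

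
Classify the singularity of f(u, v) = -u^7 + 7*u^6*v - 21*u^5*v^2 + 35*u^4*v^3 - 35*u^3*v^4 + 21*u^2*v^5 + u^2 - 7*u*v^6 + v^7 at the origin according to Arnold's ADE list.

The Hessian of f at 0 has rank 1. Corank 1: A-series; mu = 6 gives A_6.

A_6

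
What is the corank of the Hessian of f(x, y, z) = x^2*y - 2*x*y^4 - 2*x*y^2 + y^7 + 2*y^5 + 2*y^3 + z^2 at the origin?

2

Hessian at 0 has rank 1.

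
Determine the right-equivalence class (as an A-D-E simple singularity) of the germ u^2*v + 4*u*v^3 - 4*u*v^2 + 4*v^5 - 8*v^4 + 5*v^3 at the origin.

D_{4}

The Hessian of f at 0 is [[0, 0], [0, 0]] with rank 0, so corank 2. A Groebner basis of the Jacobian ideal J(f) in C{u,v} is {v^3, u^2 - v^2, u*v - 2*v^2}; counting standard monomials gives mu = 4. Corank 2; j^3 = v*(u^2 - 4*u*v + 5*v^2) splits into three distinct lines over C (the quadratic factor has nonzero discriminant), so D_4.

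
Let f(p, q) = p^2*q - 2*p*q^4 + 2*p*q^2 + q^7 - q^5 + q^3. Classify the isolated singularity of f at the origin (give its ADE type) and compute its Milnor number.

Type D6, Milnor number mu = 6.

The Hessian of f at 0 is [[0, 0], [0, 0]] with rank 0, so corank 2. A Groebner basis of the Jacobian ideal J(f) in C{p,q} is {-p*q + q^4 - q^2, p*q^2 + q^3, p^2 + 7*p*q + 6*q^2}; counting standard monomials gives mu = 6. Corank 2; j^3 = q*(p + q)^2 has shape L^2 M (L != M), so D-series; mu = 6 gives D_6.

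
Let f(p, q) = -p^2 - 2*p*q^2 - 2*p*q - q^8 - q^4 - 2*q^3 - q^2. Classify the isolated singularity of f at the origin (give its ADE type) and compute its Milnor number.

The Hessian of f at 0 has rank 1. Corank 1: A-series; mu = 7 gives A_7.

Type A_{7}, Milnor number mu = 7.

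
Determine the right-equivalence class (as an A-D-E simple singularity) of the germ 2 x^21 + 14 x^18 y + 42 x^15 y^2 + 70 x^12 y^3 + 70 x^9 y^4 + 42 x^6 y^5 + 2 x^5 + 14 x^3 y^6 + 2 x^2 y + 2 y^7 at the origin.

The Hessian of f at 0 is [[0, 0], [0, 0]] with rank 0, so corank 2. A Groebner basis of the Jacobian ideal J(f) in C{x,y} is {x^2/7 + y^6, x^3, x*y}; counting standard monomials gives mu = 8. Corank 2; j^3 = 2*x^2*y has shape L^2 M (L != M), so D-series; mu = 8 gives D_8.

D8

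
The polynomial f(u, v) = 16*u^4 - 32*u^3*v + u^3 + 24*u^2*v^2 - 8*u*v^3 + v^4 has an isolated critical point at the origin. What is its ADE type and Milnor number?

Type E_6, Milnor number mu = 6.

The Hessian of f at 0 is [[0, 0], [0, 0]] with rank 0, so corank 2. A Groebner basis of the Jacobian ideal J(f) in C{u,v} is {v^4, u*v^2 - v^3/6, u^2}; counting standard monomials gives mu = 6. Corank 2; j^3 = u^3 is a perfect cube, so E-series; the 4-jet and mu = 6 give E_6.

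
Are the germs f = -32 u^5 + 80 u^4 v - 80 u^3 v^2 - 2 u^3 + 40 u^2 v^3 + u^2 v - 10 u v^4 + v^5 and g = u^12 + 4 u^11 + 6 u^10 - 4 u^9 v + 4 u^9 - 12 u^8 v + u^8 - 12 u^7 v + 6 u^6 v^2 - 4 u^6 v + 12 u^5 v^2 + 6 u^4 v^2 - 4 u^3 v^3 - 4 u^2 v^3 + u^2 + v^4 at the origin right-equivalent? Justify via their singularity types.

No.

The Hessian of f at 0 has rank 0. Corank 2; j^3 = -u^2*(2*u - v) has shape L^2 M (L != M), so D-series; mu = 6 gives D_6. The Hessian of g at 0 has rank 1. Corank 1: A-series; mu = 3 gives A_3. f is D_6 but g is A_3, hence not right-equivalent.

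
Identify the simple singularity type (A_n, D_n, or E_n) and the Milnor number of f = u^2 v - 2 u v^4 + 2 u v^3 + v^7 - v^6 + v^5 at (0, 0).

Type D_7, Milnor number mu = 7.

The Hessian of f at 0 is [[0, 0], [0, 0]] with rank 0, so corank 2. A Groebner basis of the Jacobian ideal J(f) in C{u,v} is {-u*v + v^4 - v^3, u^3, u^2*v + u^2/8 - u*v/8 - v^3/8, u^2/8 + u*v^2 + 7*u*v/8 + 7*v^3/8}; counting standard monomials gives mu = 7. Corank 2; j^3 = u^2*v has shape L^2 M (L != M), so D-series; mu = 7 gives D_7.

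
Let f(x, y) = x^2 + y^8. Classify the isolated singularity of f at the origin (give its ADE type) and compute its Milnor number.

Type A_7, Milnor number mu = 7.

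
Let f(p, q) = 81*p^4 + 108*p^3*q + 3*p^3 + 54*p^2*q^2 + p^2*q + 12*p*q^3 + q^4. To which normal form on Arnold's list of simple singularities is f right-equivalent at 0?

The Hessian of f at 0 is [[0, 0], [0, 0]] with rank 0, so corank 2. A Groebner basis of the Jacobian ideal J(f) in C{p,q} is {p*q^2, -p*q/12 + q^3, p^2 + p*q/3}; counting standard monomials gives mu = 5. Corank 2; j^3 = p^2*(3*p + q) has shape L^2 M (L != M), so D-series; mu = 5 gives D_5.

D5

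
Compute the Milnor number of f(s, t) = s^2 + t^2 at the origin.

1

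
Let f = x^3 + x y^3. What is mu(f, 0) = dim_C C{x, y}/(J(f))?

7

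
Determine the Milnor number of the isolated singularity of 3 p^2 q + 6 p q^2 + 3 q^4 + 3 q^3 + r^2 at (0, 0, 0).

5

The Hessian of f at 0 has rank 1. Corank 2; j^3 = 3*q*(p + q)^2 has shape L^2 M (L != M), so D-series; mu = 5 gives D_5.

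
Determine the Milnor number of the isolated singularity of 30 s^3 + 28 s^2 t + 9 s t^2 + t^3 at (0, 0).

4

The Hessian of f at 0 is [[0, 0], [0, 0]] with rank 0, so corank 2. A Groebner basis of the Jacobian ideal J(f) in C{s,t} is {t^3, s^2 - 3*t^2/26, s*t + 9*t^2/26}; counting standard monomials gives mu = 4. Corank 2; j^3 = (3*s + t)*(10*s^2 + 6*s*t + t^2) splits into three distinct lines over C (the quadratic factor has nonzero discriminant), so D_4.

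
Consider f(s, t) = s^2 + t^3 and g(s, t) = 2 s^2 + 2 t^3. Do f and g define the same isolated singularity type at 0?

Yes.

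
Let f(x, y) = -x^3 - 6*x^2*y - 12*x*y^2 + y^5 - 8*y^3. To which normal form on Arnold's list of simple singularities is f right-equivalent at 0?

E8

The Hessian of f at 0 has rank 0. Corank 2; j^3 = -(x + 2*y)^3 is a perfect cube, so E-series; the 5-jet and mu = 8 give E_8.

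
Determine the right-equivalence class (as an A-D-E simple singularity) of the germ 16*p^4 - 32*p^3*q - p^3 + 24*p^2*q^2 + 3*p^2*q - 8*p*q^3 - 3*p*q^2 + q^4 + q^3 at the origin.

E_{6}

The Hessian of f at 0 has rank 0. Corank 2; j^3 = -(p - q)^3 is a perfect cube, so E-series; the 4-jet and mu = 6 give E_6.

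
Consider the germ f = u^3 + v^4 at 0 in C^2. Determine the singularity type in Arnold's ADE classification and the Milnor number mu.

Type E_{6}, Milnor number mu = 6.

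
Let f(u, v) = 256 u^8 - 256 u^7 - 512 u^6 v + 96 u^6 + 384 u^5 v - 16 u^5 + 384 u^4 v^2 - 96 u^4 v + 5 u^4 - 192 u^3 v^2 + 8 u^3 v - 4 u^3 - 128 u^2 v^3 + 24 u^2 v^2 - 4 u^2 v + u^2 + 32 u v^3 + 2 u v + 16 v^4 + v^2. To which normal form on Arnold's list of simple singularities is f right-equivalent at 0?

The Hessian of f at 0 has rank 1. Corank 1: A-series; mu = 3 gives A_3.

A_3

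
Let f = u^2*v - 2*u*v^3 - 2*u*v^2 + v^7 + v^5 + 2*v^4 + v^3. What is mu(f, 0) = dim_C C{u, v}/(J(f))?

The Hessian of f at 0 is [[0, 0], [0, 0]] with rank 0, so corank 2. A Groebner basis of the Jacobian ideal J(f) in C{u,v} is {u^2*v^2 - 2*u^2*v + u^2/7 + 20*u*v^2/7 - 8*u*v/7 + v^2, u^3 - 3*u^2*v + u^2/7 + 20*u*v^2/7 - 8*u*v/7 + v^2, -u*v + v^3 + v^2}; counting standard monomials gives mu = 8. Corank 2; j^3 = v*(u - v)^2 has shape L^2 M (L != M), so D-series; mu = 8 gives D_8.

8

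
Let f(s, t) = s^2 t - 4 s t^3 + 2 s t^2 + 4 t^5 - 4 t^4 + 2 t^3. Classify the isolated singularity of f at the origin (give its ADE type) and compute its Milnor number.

Type D_4, Milnor number mu = 4.

The Hessian of f at 0 has rank 0. Corank 2; j^3 = t*(s^2 + 2*s*t + 2*t^2) splits into three distinct lines over C (the quadratic factor has nonzero discriminant), so D_4.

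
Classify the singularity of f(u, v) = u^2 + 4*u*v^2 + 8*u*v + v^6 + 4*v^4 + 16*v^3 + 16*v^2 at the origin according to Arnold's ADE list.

A_5

The Hessian of f at 0 has rank 1. Corank 1: A-series; mu = 5 gives A_5.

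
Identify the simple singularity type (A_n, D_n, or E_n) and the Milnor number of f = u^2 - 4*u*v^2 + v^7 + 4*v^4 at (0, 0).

The Hessian of f at 0 is [[2, 0], [0, 0]] with rank 1, so corank 1. A Groebner basis of the Jacobian ideal J(f) in C{u,v} is {u^3, -u/2 + v^2}; counting standard monomials gives mu = 6. Corank 1: A-series; mu = 6 gives A_6.

Type A_{6}, Milnor number mu = 6.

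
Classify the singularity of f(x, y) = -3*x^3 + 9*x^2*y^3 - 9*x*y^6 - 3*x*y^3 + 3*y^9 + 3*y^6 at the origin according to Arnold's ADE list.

The Hessian of f at 0 has rank 0. Corank 2; j^3 = -3*x^3 is a perfect cube, so E-series; the 4-jet and mu = 7 give E_7.

E7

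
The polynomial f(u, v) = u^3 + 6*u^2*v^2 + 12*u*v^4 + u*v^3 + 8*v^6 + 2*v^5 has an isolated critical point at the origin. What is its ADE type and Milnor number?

Type E_{7}, Milnor number mu = 7.

The Hessian of f at 0 has rank 0. Corank 2; j^3 = u^3 is a perfect cube, so E-series; the 4-jet and mu = 7 give E_7.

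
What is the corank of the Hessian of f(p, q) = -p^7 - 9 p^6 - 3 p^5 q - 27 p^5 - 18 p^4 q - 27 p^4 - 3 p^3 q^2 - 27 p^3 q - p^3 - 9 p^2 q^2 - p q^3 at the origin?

2

Hessian at 0 has rank 0.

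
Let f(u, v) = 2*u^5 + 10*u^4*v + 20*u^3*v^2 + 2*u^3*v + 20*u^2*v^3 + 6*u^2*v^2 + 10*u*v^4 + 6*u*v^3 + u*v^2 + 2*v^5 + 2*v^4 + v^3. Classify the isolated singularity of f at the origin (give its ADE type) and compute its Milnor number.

Type D6, Milnor number mu = 6.

The Hessian of f at 0 has rank 0. Corank 2; j^3 = v^2*(u + v) has shape L^2 M (L != M), so D-series; mu = 6 gives D_6.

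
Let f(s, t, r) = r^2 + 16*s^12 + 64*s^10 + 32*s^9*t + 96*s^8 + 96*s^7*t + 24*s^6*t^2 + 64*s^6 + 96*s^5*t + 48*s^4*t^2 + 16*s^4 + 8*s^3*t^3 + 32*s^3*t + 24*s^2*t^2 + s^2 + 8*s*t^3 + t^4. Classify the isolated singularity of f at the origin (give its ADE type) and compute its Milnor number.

Type A3, Milnor number mu = 3.

The Hessian of f at 0 is [[2, 0, 0], [0, 0, 0], [0, 0, 2]] with rank 2, so corank 1. A Groebner basis of the Jacobian ideal J(f) in C{s,t,r} is {t^3, s, r}; counting standard monomials gives mu = 3. Corank 1: A-series; mu = 3 gives A_3.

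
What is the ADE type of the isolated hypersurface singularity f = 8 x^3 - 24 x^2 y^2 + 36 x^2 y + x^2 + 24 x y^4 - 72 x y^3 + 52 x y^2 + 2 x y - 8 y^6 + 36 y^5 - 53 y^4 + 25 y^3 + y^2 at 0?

A2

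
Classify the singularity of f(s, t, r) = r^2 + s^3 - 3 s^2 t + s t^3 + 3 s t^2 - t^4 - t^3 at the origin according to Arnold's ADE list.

The Hessian of f at 0 has rank 1. Corank 2; j^3 = (s - t)^3 is a perfect cube, so E-series; the 4-jet and mu = 7 give E_7.

E7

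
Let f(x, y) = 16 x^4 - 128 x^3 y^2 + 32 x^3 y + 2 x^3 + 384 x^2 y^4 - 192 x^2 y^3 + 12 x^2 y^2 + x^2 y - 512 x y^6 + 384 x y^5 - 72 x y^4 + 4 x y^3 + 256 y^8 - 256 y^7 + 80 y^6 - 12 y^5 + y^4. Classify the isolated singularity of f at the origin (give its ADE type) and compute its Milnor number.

Type D_5, Milnor number mu = 5.

The Hessian of f at 0 has rank 0. Corank 2; j^3 = x^2*(2*x + y) has shape L^2 M (L != M), so D-series; mu = 5 gives D_5.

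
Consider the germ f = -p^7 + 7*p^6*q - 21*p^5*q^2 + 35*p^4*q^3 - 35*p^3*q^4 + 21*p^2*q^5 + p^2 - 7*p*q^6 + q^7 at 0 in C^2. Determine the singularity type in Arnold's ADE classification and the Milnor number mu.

The Hessian of f at 0 is [[2, 0], [0, 0]] with rank 1, so corank 1. A Groebner basis of the Jacobian ideal J(f) in C{p,q} is {q^6, p}; counting standard monomials gives mu = 6. Corank 1: A-series; mu = 6 gives A_6.

Type A_{6}, Milnor number mu = 6.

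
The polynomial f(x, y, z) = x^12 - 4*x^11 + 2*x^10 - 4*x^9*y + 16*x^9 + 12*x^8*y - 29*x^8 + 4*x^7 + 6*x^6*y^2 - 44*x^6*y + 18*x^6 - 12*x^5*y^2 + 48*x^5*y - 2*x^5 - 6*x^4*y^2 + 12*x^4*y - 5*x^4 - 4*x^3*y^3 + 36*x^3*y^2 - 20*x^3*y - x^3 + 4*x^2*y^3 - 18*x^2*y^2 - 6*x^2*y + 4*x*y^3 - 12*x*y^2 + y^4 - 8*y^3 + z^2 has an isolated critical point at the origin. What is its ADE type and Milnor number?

Type E6, Milnor number mu = 6.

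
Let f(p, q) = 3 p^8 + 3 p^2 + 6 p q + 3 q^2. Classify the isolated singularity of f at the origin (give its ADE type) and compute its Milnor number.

The Hessian of f at 0 is [[6, 6], [6, 6]] with rank 1, so corank 1. A Groebner basis of the Jacobian ideal J(f) in C{p,q} is {q^7, p + q}; counting standard monomials gives mu = 7. Corank 1: A-series; mu = 7 gives A_7.

Type A_7, Milnor number mu = 7.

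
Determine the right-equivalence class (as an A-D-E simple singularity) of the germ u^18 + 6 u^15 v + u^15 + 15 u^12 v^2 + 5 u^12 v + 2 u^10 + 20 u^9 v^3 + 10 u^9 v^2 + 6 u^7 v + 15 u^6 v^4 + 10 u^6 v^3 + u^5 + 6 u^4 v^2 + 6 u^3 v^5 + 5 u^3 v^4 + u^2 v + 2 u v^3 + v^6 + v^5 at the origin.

D_{7}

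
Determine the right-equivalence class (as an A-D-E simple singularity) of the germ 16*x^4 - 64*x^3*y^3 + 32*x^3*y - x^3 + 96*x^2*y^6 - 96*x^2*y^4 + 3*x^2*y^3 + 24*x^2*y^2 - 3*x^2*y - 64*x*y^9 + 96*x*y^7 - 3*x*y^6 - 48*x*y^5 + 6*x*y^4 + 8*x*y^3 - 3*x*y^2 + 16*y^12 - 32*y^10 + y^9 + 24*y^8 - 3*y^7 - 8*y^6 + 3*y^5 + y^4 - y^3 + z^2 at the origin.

The Hessian of f at 0 has rank 1. Corank 2; j^3 = -(x + y)^3 is a perfect cube, so E-series; the 4-jet and mu = 6 give E_6.

E_6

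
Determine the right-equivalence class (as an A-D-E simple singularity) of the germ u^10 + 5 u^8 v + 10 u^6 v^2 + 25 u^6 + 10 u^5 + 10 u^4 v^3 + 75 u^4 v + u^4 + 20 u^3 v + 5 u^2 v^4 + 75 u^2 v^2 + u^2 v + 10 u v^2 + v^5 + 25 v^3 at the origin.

D_6

The Hessian of f at 0 has rank 0. Corank 2; j^3 = v*(u + 5*v)^2 has shape L^2 M (L != M), so D-series; mu = 6 gives D_6.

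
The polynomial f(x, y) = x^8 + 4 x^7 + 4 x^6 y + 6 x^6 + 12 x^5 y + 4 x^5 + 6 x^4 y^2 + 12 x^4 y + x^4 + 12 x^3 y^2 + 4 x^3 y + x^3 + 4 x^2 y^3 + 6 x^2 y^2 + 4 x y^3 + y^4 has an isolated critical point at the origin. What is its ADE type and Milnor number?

The Hessian of f at 0 is [[0, 0], [0, 0]] with rank 0, so corank 2. A Groebner basis of the Jacobian ideal J(f) in C{x,y} is {y^4, x*y^2 + y^3/3, x^2}; counting standard monomials gives mu = 6. Corank 2; j^3 = x^3 is a perfect cube, so E-series; the 4-jet and mu = 6 give E_6.

Type E_6, Milnor number mu = 6.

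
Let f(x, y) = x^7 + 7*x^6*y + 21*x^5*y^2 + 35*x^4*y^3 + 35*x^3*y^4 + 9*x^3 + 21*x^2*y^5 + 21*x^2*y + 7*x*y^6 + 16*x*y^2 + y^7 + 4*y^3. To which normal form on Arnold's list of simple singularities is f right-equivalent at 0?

D8

The Hessian of f at 0 has rank 0. Corank 2; j^3 = (x + y)*(3*x + 2*y)^2 has shape L^2 M (L != M), so D-series; mu = 8 gives D_8.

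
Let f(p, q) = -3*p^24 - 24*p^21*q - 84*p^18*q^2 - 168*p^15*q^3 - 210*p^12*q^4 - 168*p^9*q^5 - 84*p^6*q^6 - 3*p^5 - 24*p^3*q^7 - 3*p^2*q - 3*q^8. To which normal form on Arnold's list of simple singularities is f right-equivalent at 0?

The Hessian of f at 0 is [[0, 0], [0, 0]] with rank 0, so corank 2. A Groebner basis of the Jacobian ideal J(f) in C{p,q} is {p^2/8 + q^7, p^3, p*q}; counting standard monomials gives mu = 9. Corank 2; j^3 = -3*p^2*q has shape L^2 M (L != M), so D-series; mu = 9 gives D_9.

D9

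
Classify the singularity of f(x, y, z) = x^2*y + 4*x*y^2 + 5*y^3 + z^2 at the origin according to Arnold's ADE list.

D_{4}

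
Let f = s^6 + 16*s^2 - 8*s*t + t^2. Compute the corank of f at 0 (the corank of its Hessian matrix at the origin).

The Hessian at 0 is [[32, -8], [-8, 2]] of rank 1; hence corank 1.

1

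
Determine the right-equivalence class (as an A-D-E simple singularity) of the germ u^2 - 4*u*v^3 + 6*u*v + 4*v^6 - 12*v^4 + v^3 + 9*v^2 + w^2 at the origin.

A_2

The Hessian of f at 0 has rank 2. Corank 1: A-series; mu = 2 gives A_2.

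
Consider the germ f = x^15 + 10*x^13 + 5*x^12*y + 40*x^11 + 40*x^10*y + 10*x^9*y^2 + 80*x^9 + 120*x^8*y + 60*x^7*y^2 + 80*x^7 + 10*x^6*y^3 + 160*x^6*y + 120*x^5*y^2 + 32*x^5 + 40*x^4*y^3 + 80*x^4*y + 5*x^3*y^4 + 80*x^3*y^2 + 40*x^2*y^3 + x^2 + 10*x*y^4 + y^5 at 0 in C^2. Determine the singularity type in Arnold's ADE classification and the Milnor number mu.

The Hessian of f at 0 has rank 1. Corank 1: A-series; mu = 4 gives A_4.

Type A_4, Milnor number mu = 4.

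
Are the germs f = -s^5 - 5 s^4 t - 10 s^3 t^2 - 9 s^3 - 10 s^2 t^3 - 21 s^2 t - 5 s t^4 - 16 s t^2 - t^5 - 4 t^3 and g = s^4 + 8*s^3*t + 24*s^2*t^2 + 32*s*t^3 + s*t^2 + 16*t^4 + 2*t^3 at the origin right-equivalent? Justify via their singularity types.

The Hessian of f at 0 is [[0, 0], [0, 0]] with rank 0, so corank 2. A Groebner basis of the Jacobian ideal J(f) in C{s,t} is {-243*s*t/5 + t^4 - 162*t^2/5, s*t^2 + 2*t^3/3, s^2 + 5*s*t/3 + 2*t^2/3}; counting standard monomials gives mu = 6. Corank 2; j^3 = -(s + t)*(3*s + 2*t)^2 has shape L^2 M (L != M), so D-series; mu = 6 gives D_6. The Hessian of g at 0 is [[0, 0], [0, 0]] with rank 0, so corank 2. A Groebner basis of the Jacobian ideal J(g) in C{s,t} is {s^3 + t^2/4, t^3, s*t + 2*t^2}; counting standard monomials gives mu = 5. Corank 2; j^3 = t^2*(s + 2*t) has shape L^2 M (L != M), so D-series; mu = 5 gives D_5. f is D_6 but g is D_5, hence not right-equivalent.

No.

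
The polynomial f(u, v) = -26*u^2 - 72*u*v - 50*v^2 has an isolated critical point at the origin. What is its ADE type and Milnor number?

Type A_1, Milnor number mu = 1.

The Hessian of f at 0 has rank 2. Corank 0: nondegenerate Morse point, so A_1.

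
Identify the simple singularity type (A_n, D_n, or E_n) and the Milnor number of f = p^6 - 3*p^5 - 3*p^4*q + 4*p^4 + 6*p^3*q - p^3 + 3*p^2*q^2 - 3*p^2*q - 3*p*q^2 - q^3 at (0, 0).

Type E_6, Milnor number mu = 6.

The Hessian of f at 0 has rank 0. Corank 2; j^3 = -(p + q)^3 is a perfect cube, so E-series; the 4-jet and mu = 6 give E_6.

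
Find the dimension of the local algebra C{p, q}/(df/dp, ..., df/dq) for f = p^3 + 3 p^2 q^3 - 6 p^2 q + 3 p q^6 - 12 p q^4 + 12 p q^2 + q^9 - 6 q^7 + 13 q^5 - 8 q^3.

8

The Hessian of f at 0 is [[0, 0], [0, 0]] with rank 0, so corank 2. A Groebner basis of the Jacobian ideal J(f) in C{p,q} is {p^2/2 + p*q^3 - 2*p*q + 2*q^2, q^4, p^3 - 12*p*q^2 + 16*q^3, p^2*q - 4*p*q^2 + 4*q^3}; counting standard monomials gives mu = 8. Corank 2; j^3 = (p - 2*q)^3 is a perfect cube, so E-series; the 5-jet and mu = 8 give E_8.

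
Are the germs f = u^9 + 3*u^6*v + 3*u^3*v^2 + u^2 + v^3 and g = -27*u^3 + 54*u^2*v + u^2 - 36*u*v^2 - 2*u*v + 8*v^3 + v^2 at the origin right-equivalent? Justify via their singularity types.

Yes.

The Hessian of f at 0 has rank 1. Corank 1: A-series; mu = 2 gives A_2. The Hessian of g at 0 has rank 1. Corank 1: A-series; mu = 2 gives A_2. Both have type A_2, hence right-equivalent.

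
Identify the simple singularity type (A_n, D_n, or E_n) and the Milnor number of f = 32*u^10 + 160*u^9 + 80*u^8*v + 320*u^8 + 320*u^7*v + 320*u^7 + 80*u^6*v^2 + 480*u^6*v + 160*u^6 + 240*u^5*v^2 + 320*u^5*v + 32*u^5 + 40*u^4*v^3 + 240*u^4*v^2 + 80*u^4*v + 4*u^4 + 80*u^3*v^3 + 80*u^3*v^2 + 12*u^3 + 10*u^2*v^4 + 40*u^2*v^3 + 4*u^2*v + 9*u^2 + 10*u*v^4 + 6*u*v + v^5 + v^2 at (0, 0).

Type A_{4}, Milnor number mu = 4.

The Hessian of f at 0 is [[18, 6], [6, 2]] with rank 1, so corank 1. A Groebner basis of the Jacobian ideal J(f) in C{u,v} is {243*u/8 + v^3 + 9*v^2/4 + 81*v/8, u^2 + 3*u/2 + v/2, u*v - 9*u/4 + v^2/6 - 3*v/4}; counting standard monomials gives mu = 4. Corank 1: A-series; mu = 4 gives A_4.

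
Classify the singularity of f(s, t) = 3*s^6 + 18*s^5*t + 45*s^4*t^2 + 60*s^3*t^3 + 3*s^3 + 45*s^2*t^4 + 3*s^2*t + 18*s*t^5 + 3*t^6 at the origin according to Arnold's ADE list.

D_{7}

The Hessian of f at 0 has rank 0. Corank 2; j^3 = 3*s^2*(s + t) has shape L^2 M (L != M), so D-series; mu = 7 gives D_7.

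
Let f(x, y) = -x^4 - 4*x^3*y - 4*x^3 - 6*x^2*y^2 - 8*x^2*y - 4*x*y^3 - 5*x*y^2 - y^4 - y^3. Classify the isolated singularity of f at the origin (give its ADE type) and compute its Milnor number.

Type D_{5}, Milnor number mu = 5.

The Hessian of f at 0 has rank 0. Corank 2; j^3 = -(x + y)*(2*x + y)^2 has shape L^2 M (L != M), so D-series; mu = 5 gives D_5.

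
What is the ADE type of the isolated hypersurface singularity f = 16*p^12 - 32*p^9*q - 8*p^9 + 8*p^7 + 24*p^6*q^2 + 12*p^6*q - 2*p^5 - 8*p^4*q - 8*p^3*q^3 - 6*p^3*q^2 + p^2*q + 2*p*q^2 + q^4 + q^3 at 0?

The Hessian of f at 0 is [[0, 0], [0, 0]] with rank 0, so corank 2. A Groebner basis of the Jacobian ideal J(f) in C{p,q} is {p^3 - p^2/4 + q^2/4, p^2/4 + q^3 - q^2/4, p*q + q^2}; counting standard monomials gives mu = 5. Corank 2; j^3 = q*(p + q)^2 has shape L^2 M (L != M), so D-series; mu = 5 gives D_5.

D_5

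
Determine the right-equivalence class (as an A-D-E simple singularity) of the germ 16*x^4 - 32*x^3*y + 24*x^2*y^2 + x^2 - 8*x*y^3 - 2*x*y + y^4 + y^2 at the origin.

The Hessian of f at 0 has rank 1. Corank 1: A-series; mu = 3 gives A_3.

A_{3}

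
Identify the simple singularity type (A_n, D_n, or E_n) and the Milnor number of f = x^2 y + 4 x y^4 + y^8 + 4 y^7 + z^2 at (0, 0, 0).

Type D_9, Milnor number mu = 9.

The Hessian of f at 0 is [[0, 0, 0], [0, 0, 0], [0, 0, 2]] with rank 1, so corank 2. A Groebner basis of the Jacobian ideal J(f) in C{x,y,z} is {x^2*y^2, x^2*y + x^2/2 + x*y^3, x*y/2 + y^4, x^3, z}; counting standard monomials gives mu = 9. Corank 2; j^3 = x^2*y has shape L^2 M (L != M), so D-series; mu = 9 gives D_9.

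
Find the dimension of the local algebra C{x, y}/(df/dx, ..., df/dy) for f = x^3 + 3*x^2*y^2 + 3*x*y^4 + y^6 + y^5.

8

The Hessian of f at 0 is [[0, 0], [0, 0]] with rank 0, so corank 2. A Groebner basis of the Jacobian ideal J(f) in C{x,y} is {y^4, x^3, x^2/2 + x*y^2}; counting standard monomials gives mu = 8. Corank 2; j^3 = x^3 is a perfect cube, so E-series; the 5-jet and mu = 8 give E_8.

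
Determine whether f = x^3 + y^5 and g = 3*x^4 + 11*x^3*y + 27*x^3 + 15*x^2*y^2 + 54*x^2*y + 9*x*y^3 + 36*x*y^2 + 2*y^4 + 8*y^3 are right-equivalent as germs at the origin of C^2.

No.

The Hessian of f at 0 is [[0, 0], [0, 0]] with rank 0, so corank 2. A Groebner basis of the Jacobian ideal J(f) in C{x,y} is {y^4, x^2}; counting standard monomials gives mu = 8. Corank 2; j^3 = x^3 is a perfect cube, so E-series; the 5-jet and mu = 8 give E_8. The Hessian of g at 0 is [[0, 0], [0, 0]] with rank 0, so corank 2. A Groebner basis of the Jacobian ideal J(g) in C{x,y} is {19683*x^2 + 26244*x*y + y^4 + 27*y^3 + 8748*y^2, x^3 + 270*x^2 + 360*x*y + 2*y^3/3 + 120*y^2, x^2*y - 243*x^2 - 324*x*y - 7*y^3/9 - 108*y^2, 162*x^2 + x*y^2 + 216*x*y + 8*y^3/9 + 72*y^2}; counting standard monomials gives mu = 7. Corank 2; j^3 = (3*x + 2*y)^3 is a perfect cube, so E-series; the 4-jet and mu = 7 give E_7. f is E_8 but g is E_7, hence not right-equivalent.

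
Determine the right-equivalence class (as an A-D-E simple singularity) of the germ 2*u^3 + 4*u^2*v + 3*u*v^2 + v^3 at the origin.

D_4

The Hessian of f at 0 has rank 0. Corank 2; j^3 = (u + v)*(2*u^2 + 2*u*v + v^2) splits into three distinct lines over C (the quadratic factor has nonzero discriminant), so D_4.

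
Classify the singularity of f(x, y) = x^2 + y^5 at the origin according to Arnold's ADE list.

A4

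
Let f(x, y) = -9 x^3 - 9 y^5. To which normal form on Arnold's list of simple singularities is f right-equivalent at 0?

E8

The Hessian of f at 0 has rank 0. Corank 2; j^3 = -9*x^3 is a perfect cube, so E-series; the 5-jet and mu = 8 give E_8.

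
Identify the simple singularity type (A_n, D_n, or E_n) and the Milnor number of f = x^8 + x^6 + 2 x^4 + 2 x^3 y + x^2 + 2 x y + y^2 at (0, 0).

Type A_7, Milnor number mu = 7.

The Hessian of f at 0 is [[2, 2], [2, 2]] with rank 1, so corank 1. A Groebner basis of the Jacobian ideal J(f) in C{x,y} is {-3*x^2 - 7*x*y + y^4 - 4*y^2, x^3 + x + y, x^2*y - 2*x/3 - y^3/3 - 2*y/3, x*y^2 + x/3 + 2*y^3/3 + y/3}; counting standard monomials gives mu = 7. Corank 1: A-series; mu = 7 gives A_7.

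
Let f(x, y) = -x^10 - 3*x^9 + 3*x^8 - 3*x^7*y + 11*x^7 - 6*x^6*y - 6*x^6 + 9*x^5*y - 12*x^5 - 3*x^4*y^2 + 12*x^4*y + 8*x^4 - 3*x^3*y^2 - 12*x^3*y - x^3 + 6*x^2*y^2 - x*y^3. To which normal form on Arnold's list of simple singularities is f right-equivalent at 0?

The Hessian of f at 0 has rank 0. Corank 2; j^3 = -x^3 is a perfect cube, so E-series; the 4-jet and mu = 7 give E_7.

E_7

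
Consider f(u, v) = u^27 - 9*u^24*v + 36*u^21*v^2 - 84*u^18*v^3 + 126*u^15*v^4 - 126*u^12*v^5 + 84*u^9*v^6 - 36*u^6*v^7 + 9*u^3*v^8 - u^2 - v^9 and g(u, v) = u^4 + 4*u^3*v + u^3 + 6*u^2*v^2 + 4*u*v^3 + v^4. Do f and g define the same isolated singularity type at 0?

No.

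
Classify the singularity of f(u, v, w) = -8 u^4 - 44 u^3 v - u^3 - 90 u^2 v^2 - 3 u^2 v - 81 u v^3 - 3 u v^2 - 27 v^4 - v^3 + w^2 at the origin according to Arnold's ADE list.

The Hessian of f at 0 has rank 1. Corank 2; j^3 = -(u + v)^3 is a perfect cube, so E-series; the 4-jet and mu = 7 give E_7.

E_{7}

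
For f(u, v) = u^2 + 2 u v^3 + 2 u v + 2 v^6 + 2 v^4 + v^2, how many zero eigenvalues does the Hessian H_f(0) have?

The Hessian at 0 is [[2, 2], [2, 2]] of rank 1; hence corank 1.

1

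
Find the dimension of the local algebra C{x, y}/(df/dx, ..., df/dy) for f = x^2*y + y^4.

5

The Hessian of f at 0 is [[0, 0], [0, 0]] with rank 0, so corank 2. A Groebner basis of the Jacobian ideal J(f) in C{x,y} is {x^3, x^2/4 + y^3, x*y}; counting standard monomials gives mu = 5. Corank 2; j^3 = x^2*y has shape L^2 M (L != M), so D-series; mu = 5 gives D_5.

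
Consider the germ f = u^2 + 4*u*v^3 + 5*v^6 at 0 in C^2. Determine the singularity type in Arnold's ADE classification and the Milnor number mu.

Type A_{5}, Milnor number mu = 5.

The Hessian of f at 0 has rank 1. Corank 1: A-series; mu = 5 gives A_5.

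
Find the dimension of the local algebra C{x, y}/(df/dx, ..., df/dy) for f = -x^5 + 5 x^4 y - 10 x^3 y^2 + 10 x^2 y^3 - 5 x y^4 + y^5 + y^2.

4

The Hessian of f at 0 has rank 1. Corank 1: A-series; mu = 4 gives A_4.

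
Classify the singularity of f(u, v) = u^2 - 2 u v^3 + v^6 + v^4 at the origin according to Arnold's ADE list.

A_3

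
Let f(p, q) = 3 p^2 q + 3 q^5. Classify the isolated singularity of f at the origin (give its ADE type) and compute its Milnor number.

Type D6, Milnor number mu = 6.

The Hessian of f at 0 is [[0, 0], [0, 0]] with rank 0, so corank 2. A Groebner basis of the Jacobian ideal J(f) in C{p,q} is {p^2/5 + q^4, p^3, p*q}; counting standard monomials gives mu = 6. Corank 2; j^3 = 3*p^2*q has shape L^2 M (L != M), so D-series; mu = 6 gives D_6.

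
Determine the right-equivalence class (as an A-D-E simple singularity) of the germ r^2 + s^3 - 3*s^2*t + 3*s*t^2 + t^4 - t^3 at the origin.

E_6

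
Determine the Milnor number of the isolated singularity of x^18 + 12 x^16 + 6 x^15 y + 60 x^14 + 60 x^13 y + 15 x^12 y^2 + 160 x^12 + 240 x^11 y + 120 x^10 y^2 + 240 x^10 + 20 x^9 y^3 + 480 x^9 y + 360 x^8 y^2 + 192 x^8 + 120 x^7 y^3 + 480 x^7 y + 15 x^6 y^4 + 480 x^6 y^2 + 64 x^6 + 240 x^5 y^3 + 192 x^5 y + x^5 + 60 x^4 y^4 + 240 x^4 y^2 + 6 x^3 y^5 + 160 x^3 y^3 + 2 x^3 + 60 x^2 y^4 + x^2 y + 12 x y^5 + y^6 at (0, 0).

7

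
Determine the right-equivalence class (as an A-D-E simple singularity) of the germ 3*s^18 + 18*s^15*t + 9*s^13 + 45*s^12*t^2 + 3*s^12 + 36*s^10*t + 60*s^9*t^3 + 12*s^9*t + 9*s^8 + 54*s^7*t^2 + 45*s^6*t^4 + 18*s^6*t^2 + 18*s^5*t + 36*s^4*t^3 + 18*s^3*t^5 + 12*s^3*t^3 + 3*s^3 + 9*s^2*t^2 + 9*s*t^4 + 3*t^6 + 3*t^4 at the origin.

E6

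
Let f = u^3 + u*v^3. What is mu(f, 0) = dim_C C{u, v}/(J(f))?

7

The Hessian of f at 0 has rank 0. Corank 2; j^3 = u^3 is a perfect cube, so E-series; the 4-jet and mu = 7 give E_7.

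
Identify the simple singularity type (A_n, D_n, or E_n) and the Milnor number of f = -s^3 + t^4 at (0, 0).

The Hessian of f at 0 is [[0, 0], [0, 0]] with rank 0, so corank 2. A Groebner basis of the Jacobian ideal J(f) in C{s,t} is {t^3, s^2}; counting standard monomials gives mu = 6. Corank 2; j^3 = -s^3 is a perfect cube, so E-series; the 4-jet and mu = 6 give E_6.

Type E_{6}, Milnor number mu = 6.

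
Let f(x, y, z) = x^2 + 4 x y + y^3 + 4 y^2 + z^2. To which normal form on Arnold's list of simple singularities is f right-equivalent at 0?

The Hessian of f at 0 is [[2, 4, 0], [4, 8, 0], [0, 0, 2]] with rank 2, so corank 1. A Groebner basis of the Jacobian ideal J(f) in C{x,y,z} is {y^2, x + 2*y, z}; counting standard monomials gives mu = 2. Corank 1: A-series; mu = 2 gives A_2.

A2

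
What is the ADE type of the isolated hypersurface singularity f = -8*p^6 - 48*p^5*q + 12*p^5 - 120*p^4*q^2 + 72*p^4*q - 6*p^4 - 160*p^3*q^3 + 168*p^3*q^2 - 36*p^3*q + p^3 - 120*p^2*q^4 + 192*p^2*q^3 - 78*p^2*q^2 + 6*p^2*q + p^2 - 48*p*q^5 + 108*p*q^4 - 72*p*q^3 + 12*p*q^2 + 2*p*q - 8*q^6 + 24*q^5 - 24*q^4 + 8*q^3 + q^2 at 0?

The Hessian of f at 0 has rank 1. Corank 1: A-series; mu = 2 gives A_2.

A_2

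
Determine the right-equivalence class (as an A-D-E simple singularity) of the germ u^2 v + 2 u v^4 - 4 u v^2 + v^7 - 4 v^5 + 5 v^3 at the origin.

D_{4}

The Hessian of f at 0 has rank 0. Corank 2; j^3 = v*(u^2 - 4*u*v + 5*v^2) splits into three distinct lines over C (the quadratic factor has nonzero discriminant), so D_4.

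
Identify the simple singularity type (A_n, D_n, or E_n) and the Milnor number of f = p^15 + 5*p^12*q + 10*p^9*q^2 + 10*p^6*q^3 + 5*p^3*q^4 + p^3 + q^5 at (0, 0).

Type E8, Milnor number mu = 8.

The Hessian of f at 0 is [[0, 0], [0, 0]] with rank 0, so corank 2. A Groebner basis of the Jacobian ideal J(f) in C{p,q} is {q^4, p^2}; counting standard monomials gives mu = 8. Corank 2; j^3 = p^3 is a perfect cube, so E-series; the 5-jet and mu = 8 give E_8.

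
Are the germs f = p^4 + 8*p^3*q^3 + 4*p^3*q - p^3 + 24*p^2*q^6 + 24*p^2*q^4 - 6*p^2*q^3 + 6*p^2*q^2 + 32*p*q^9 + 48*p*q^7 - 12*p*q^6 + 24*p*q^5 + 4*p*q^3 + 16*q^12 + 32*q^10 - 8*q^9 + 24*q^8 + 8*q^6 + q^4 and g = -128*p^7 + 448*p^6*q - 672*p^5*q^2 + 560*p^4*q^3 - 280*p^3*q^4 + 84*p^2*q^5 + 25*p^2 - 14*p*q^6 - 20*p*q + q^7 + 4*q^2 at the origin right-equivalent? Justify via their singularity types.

No.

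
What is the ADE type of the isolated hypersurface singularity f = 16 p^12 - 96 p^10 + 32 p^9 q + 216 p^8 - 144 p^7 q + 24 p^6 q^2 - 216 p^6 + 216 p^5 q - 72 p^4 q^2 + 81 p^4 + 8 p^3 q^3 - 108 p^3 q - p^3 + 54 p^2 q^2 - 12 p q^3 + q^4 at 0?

The Hessian of f at 0 has rank 0. Corank 2; j^3 = -p^3 is a perfect cube, so E-series; the 4-jet and mu = 6 give E_6.

E_{6}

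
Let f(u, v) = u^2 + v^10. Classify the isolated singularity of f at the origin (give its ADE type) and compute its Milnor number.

The Hessian of f at 0 is [[2, 0], [0, 0]] with rank 1, so corank 1. A Groebner basis of the Jacobian ideal J(f) in C{u,v} is {v^9, u}; counting standard monomials gives mu = 9. Corank 1: A-series; mu = 9 gives A_9.

Type A9, Milnor number mu = 9.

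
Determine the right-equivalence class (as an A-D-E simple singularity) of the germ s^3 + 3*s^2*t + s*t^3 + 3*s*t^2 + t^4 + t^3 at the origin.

E7

The Hessian of f at 0 has rank 0. Corank 2; j^3 = (s + t)^3 is a perfect cube, so E-series; the 4-jet and mu = 7 give E_7.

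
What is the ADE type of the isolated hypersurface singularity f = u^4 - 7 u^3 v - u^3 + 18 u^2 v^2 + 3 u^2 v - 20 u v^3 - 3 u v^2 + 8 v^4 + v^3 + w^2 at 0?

E_{7}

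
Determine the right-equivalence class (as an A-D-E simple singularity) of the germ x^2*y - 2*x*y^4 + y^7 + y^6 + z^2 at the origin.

The Hessian of f at 0 has rank 1. Corank 2; j^3 = x^2*y has shape L^2 M (L != M), so D-series; mu = 7 gives D_7.

D_{7}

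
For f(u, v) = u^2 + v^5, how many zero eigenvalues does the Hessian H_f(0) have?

1

Hessian at 0 has rank 1.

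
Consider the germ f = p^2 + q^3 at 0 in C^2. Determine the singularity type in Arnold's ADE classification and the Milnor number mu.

Type A2, Milnor number mu = 2.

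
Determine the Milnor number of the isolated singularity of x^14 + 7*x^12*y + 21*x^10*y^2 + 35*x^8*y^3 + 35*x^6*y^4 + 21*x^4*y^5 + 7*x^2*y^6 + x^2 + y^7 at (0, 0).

The Hessian of f at 0 has rank 1. Corank 1: A-series; mu = 6 gives A_6.

6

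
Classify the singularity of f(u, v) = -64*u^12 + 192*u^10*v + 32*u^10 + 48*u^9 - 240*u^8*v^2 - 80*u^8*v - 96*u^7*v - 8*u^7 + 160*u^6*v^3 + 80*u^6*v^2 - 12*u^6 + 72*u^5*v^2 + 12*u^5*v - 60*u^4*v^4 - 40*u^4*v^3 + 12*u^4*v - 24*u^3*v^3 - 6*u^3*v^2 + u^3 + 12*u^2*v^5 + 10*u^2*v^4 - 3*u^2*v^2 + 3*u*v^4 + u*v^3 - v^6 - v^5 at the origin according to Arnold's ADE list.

E_7

The Hessian of f at 0 has rank 0. Corank 2; j^3 = u^3 is a perfect cube, so E-series; the 4-jet and mu = 7 give E_7.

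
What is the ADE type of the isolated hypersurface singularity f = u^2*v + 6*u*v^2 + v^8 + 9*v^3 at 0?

D9

The Hessian of f at 0 has rank 0. Corank 2; j^3 = v*(u + 3*v)^2 has shape L^2 M (L != M), so D-series; mu = 9 gives D_9.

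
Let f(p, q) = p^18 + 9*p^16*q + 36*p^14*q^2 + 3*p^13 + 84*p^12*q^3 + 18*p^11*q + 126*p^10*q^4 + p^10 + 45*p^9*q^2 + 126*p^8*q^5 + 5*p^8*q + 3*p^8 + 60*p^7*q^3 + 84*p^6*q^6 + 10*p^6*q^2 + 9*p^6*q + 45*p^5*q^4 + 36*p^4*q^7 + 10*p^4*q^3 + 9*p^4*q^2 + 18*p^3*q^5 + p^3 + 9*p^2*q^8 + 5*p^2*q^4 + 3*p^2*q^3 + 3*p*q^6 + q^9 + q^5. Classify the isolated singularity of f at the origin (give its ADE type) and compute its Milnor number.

The Hessian of f at 0 has rank 0. Corank 2; j^3 = p^3 is a perfect cube, so E-series; the 5-jet and mu = 8 give E_8.

Type E8, Milnor number mu = 8.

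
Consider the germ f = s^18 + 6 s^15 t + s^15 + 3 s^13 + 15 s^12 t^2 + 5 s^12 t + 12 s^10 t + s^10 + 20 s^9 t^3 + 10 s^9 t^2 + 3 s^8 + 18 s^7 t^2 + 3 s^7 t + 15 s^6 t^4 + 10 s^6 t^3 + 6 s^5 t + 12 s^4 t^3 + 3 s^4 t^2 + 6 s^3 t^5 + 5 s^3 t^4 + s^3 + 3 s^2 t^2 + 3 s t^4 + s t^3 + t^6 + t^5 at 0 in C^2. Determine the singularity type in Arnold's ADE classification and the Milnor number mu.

The Hessian of f at 0 has rank 0. Corank 2; j^3 = s^3 is a perfect cube, so E-series; the 4-jet and mu = 7 give E_7.

Type E_7, Milnor number mu = 7.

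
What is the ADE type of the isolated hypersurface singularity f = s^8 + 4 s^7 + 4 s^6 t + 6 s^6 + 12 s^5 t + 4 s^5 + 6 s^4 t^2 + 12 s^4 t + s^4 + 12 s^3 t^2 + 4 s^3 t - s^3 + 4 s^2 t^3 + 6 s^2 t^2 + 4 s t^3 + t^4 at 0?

E_6

The Hessian of f at 0 has rank 0. Corank 2; j^3 = -s^3 is a perfect cube, so E-series; the 4-jet and mu = 6 give E_6.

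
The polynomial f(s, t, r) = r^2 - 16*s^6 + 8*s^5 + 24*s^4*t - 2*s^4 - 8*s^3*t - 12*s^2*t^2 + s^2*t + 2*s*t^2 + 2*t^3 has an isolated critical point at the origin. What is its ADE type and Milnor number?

Type D_{4}, Milnor number mu = 4.

The Hessian of f at 0 is [[0, 0, 0], [0, 0, 0], [0, 0, 2]] with rank 1, so corank 2. A Groebner basis of the Jacobian ideal J(f) in C{s,t,r} is {t^3, s^2 + 2*t^2, s*t + t^2, r}; counting standard monomials gives mu = 4. Corank 2; j^3 = t*(s^2 + 2*s*t + 2*t^2) splits into three distinct lines over C (the quadratic factor has nonzero discriminant), so D_4.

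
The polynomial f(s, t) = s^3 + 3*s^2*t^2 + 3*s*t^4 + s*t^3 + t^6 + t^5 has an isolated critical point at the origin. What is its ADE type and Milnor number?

The Hessian of f at 0 has rank 0. Corank 2; j^3 = s^3 is a perfect cube, so E-series; the 4-jet and mu = 7 give E_7.

Type E_7, Milnor number mu = 7.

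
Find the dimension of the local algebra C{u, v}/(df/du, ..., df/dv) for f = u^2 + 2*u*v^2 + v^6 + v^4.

5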